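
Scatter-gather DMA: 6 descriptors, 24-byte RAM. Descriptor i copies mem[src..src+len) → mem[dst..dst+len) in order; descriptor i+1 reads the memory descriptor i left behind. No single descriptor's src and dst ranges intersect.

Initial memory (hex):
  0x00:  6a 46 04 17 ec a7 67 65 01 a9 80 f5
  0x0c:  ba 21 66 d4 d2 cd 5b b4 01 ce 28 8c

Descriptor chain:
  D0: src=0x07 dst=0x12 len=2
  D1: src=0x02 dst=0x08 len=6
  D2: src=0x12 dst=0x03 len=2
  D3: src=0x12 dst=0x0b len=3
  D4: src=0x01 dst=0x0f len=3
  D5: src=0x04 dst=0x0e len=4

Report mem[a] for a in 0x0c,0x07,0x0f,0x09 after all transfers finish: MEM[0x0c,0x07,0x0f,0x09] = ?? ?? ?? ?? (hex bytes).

[0] 0x07->0x12 len=2 : 65 01
[1] 0x02->0x08 len=6 : 04 17 ec a7 67 65
[2] 0x12->0x03 len=2 : 65 01
[3] 0x12->0x0b len=3 : 65 01 01
[4] 0x01->0x0f len=3 : 46 04 65
[5] 0x04->0x0e len=4 : 01 a7 67 65
query mem[0x0c]=0x01, mem[0x07]=0x65, mem[0x0f]=0xa7, mem[0x09]=0x17

MEM[0x0c,0x07,0x0f,0x09] = 01 65 a7 17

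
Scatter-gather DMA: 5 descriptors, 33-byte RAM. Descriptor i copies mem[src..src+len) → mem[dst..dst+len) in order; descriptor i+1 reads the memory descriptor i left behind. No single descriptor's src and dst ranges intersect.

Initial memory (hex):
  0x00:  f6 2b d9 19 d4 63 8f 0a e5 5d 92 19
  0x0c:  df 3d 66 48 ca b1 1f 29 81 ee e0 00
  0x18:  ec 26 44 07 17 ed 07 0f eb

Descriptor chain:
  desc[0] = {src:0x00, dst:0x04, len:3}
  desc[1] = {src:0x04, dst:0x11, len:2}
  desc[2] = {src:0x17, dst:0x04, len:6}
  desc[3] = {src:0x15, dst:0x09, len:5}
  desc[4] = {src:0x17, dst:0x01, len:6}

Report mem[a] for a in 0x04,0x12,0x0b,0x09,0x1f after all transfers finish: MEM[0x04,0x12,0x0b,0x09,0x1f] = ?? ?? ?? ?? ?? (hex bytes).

D0: mem[0x04..0x06] <- [f6 2b d9]
D1: mem[0x11..0x12] <- [f6 2b]
D2: mem[0x04..0x09] <- [00 ec 26 44 07 17]
D3: mem[0x09..0x0d] <- [ee e0 00 ec 26]
D4: mem[0x01..0x06] <- [00 ec 26 44 07 17]
query mem[0x04]=0x44, mem[0x12]=0x2b, mem[0x0b]=0x00, mem[0x09]=0xee, mem[0x1f]=0x0f

MEM[0x04,0x12,0x0b,0x09,0x1f] = 44 2b 00 ee 0f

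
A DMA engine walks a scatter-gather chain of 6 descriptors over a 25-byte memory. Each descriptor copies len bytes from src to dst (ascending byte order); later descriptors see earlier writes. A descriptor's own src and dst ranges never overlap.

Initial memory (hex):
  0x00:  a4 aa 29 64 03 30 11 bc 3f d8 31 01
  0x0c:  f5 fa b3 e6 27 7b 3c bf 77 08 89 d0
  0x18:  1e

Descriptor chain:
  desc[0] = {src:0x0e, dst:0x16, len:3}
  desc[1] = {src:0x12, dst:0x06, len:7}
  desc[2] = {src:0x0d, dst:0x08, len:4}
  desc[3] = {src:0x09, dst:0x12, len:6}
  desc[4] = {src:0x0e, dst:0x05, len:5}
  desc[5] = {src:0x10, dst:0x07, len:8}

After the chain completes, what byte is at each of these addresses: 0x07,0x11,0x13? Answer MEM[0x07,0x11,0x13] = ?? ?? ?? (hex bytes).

MEM[0x07,0x11,0x13] = 27 7b e6

  after D0: wrote 3B at 0x16 = b3e627
  after D1: wrote 7B at 0x06 = 3cbf7708b3e627
  after D2: wrote 4B at 0x08 = fab3e627
  after D3: wrote 6B at 0x12 = b3e62727fab3
  after D4: wrote 5B at 0x05 = b3e6277bb3
  after D5: wrote 8B at 0x07 = 277bb3e62727fab3
query mem[0x07]=0x27, mem[0x11]=0x7b, mem[0x13]=0xe6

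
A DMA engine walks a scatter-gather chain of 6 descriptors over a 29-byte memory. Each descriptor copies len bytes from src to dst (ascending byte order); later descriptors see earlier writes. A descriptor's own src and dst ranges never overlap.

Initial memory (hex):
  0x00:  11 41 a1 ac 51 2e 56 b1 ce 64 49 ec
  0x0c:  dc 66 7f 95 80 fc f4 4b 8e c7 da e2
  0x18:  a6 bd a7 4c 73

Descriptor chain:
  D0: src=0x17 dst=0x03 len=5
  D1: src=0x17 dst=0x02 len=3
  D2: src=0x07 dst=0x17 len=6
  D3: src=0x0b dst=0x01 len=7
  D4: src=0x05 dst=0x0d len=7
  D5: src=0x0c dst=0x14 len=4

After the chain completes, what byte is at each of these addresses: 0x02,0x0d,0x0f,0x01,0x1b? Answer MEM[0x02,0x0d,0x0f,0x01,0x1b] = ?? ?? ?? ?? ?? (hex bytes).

MEM[0x02,0x0d,0x0f,0x01,0x1b] = dc 95 fc ec ec

  after D0: wrote 5B at 0x03 = e2a6bda74c
  after D1: wrote 3B at 0x02 = e2a6bd
  after D2: wrote 6B at 0x17 = 4cce6449ecdc
  after D3: wrote 7B at 0x01 = ecdc667f9580fc
  after D4: wrote 7B at 0x0d = 9580fcce6449ec
  after D5: wrote 4B at 0x14 = dc9580fc
query mem[0x02]=0xdc, mem[0x0d]=0x95, mem[0x0f]=0xfc, mem[0x01]=0xec, mem[0x1b]=0xec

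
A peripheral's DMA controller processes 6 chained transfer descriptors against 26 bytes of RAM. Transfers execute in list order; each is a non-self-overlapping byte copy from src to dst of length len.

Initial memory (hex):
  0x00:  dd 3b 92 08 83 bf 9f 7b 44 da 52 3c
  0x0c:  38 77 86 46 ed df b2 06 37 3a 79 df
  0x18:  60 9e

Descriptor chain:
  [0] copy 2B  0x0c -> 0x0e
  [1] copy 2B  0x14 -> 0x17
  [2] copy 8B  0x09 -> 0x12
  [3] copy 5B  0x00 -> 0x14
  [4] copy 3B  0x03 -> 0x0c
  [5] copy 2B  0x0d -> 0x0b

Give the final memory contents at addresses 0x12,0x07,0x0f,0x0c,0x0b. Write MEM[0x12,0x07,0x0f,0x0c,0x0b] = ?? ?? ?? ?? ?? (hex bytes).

#0 dst[0x0e+2] := {0x38,0x77}
#1 dst[0x17+2] := {0x37,0x3a}
#2 dst[0x12+8] := {0xda,0x52,0x3c,0x38,0x77,0x38,0x77,0xed}
#3 dst[0x14+5] := {0xdd,0x3b,0x92,0x08,0x83}
#4 dst[0x0c+3] := {0x08,0x83,0xbf}
#5 dst[0x0b+2] := {0x83,0xbf}
query mem[0x12]=0xda, mem[0x07]=0x7b, mem[0x0f]=0x77, mem[0x0c]=0xbf, mem[0x0b]=0x83

MEM[0x12,0x07,0x0f,0x0c,0x0b] = da 7b 77 bf 83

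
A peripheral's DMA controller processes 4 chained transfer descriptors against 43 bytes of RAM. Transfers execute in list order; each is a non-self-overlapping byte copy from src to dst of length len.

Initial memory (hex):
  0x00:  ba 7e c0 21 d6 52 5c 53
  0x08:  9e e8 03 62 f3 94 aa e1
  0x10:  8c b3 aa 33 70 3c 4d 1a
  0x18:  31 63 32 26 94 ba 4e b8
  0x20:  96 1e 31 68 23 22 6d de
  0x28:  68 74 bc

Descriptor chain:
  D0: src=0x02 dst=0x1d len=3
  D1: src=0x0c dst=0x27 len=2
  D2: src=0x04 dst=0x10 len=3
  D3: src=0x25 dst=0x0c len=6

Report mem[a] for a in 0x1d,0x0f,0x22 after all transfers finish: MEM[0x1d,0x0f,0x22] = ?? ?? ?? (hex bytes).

MEM[0x1d,0x0f,0x22] = c0 94 31

#0 dst[0x1d+3] := {0xc0,0x21,0xd6}
#1 dst[0x27+2] := {0xf3,0x94}
#2 dst[0x10+3] := {0xd6,0x52,0x5c}
#3 dst[0x0c+6] := {0x22,0x6d,0xf3,0x94,0x74,0xbc}
query mem[0x1d]=0xc0, mem[0x0f]=0x94, mem[0x22]=0x31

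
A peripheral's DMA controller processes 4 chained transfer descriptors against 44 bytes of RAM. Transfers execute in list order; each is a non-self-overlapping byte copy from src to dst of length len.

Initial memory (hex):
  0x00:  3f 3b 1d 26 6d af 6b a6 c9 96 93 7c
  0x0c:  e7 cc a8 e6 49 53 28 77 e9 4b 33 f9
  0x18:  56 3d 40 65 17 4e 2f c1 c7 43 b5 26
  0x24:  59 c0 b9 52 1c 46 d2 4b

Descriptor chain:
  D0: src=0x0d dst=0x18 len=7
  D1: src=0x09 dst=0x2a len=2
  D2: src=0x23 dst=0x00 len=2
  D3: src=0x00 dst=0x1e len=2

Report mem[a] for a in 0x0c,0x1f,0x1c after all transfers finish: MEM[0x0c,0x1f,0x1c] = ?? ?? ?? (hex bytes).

MEM[0x0c,0x1f,0x1c] = e7 59 53

  after D0: wrote 7B at 0x18 = cca8e649532877
  after D1: wrote 2B at 0x2a = 9693
  after D2: wrote 2B at 0x00 = 2659
  after D3: wrote 2B at 0x1e = 2659
query mem[0x0c]=0xe7, mem[0x1f]=0x59, mem[0x1c]=0x53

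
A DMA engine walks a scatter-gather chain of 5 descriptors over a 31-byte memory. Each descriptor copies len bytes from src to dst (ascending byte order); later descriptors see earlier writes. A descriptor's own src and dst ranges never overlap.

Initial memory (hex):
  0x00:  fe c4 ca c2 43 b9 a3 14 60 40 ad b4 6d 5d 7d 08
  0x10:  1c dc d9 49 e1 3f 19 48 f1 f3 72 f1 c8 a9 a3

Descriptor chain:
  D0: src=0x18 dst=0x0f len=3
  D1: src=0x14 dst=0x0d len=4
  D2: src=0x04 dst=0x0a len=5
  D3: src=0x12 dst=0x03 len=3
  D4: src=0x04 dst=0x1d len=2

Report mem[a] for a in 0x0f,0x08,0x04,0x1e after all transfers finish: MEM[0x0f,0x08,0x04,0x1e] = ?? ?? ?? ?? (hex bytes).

[0] 0x18->0x0f len=3 : f1 f3 72
[1] 0x14->0x0d len=4 : e1 3f 19 48
[2] 0x04->0x0a len=5 : 43 b9 a3 14 60
[3] 0x12->0x03 len=3 : d9 49 e1
[4] 0x04->0x1d len=2 : 49 e1
query mem[0x0f]=0x19, mem[0x08]=0x60, mem[0x04]=0x49, mem[0x1e]=0xe1

MEM[0x0f,0x08,0x04,0x1e] = 19 60 49 e1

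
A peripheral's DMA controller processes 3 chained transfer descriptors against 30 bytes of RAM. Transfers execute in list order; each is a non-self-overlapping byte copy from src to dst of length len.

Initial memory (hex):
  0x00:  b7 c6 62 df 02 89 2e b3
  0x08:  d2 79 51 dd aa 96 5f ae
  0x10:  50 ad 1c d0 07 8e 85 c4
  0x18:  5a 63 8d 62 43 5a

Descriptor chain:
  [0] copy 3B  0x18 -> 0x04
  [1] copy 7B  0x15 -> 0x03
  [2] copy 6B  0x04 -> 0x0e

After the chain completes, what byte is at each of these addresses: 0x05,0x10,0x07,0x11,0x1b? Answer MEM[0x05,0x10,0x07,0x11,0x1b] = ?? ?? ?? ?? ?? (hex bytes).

  after D0: wrote 3B at 0x04 = 5a638d
  after D1: wrote 7B at 0x03 = 8e85c45a638d62
  after D2: wrote 6B at 0x0e = 85c45a638d62
query mem[0x05]=0xc4, mem[0x10]=0x5a, mem[0x07]=0x63, mem[0x11]=0x63, mem[0x1b]=0x62

MEM[0x05,0x10,0x07,0x11,0x1b] = c4 5a 63 63 62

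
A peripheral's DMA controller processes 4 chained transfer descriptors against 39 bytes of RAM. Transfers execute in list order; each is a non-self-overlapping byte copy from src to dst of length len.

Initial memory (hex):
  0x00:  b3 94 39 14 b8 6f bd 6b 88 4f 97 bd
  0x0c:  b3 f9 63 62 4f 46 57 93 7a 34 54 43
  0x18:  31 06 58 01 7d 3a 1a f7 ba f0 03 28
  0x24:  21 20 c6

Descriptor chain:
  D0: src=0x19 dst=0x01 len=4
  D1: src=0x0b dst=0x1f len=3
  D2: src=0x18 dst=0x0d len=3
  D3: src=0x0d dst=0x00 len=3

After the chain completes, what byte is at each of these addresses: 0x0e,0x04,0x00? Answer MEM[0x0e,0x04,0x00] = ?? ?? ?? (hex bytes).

#0 dst[0x01+4] := {0x06,0x58,0x01,0x7d}
#1 dst[0x1f+3] := {0xbd,0xb3,0xf9}
#2 dst[0x0d+3] := {0x31,0x06,0x58}
#3 dst[0x00+3] := {0x31,0x06,0x58}
query mem[0x0e]=0x06, mem[0x04]=0x7d, mem[0x00]=0x31

MEM[0x0e,0x04,0x00] = 06 7d 31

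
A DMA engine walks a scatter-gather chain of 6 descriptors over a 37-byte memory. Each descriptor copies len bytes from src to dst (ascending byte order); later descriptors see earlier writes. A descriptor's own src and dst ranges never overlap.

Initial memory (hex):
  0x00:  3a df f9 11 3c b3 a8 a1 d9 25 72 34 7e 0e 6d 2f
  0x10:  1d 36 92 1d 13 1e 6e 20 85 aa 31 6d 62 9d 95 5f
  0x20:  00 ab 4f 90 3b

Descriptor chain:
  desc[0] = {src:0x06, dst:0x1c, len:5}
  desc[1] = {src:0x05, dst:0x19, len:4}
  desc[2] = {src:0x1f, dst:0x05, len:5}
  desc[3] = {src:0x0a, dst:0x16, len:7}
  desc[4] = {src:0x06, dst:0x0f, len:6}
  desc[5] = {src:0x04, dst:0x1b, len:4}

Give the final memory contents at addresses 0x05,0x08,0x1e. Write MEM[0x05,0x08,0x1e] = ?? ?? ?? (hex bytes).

MEM[0x05,0x08,0x1e] = 25 4f ab

[0] 0x06->0x1c len=5 : a8 a1 d9 25 72
[1] 0x05->0x19 len=4 : b3 a8 a1 d9
[2] 0x1f->0x05 len=5 : 25 72 ab 4f 90
[3] 0x0a->0x16 len=7 : 72 34 7e 0e 6d 2f 1d
[4] 0x06->0x0f len=6 : 72 ab 4f 90 72 34
[5] 0x04->0x1b len=4 : 3c 25 72 ab
query mem[0x05]=0x25, mem[0x08]=0x4f, mem[0x1e]=0xab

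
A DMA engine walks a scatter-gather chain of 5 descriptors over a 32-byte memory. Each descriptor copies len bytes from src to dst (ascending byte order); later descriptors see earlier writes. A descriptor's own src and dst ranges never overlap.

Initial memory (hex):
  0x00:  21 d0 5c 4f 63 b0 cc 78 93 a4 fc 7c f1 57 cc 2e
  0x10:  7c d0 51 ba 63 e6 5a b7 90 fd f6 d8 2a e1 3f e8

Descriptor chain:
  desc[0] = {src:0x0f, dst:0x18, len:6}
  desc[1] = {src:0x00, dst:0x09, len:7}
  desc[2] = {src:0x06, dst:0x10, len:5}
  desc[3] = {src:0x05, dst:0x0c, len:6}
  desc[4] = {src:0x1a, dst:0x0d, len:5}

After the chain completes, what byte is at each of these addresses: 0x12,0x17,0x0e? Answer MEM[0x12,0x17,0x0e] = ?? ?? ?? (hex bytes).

[0] 0x0f->0x18 len=6 : 2e 7c d0 51 ba 63
[1] 0x00->0x09 len=7 : 21 d0 5c 4f 63 b0 cc
[2] 0x06->0x10 len=5 : cc 78 93 21 d0
[3] 0x05->0x0c len=6 : b0 cc 78 93 21 d0
[4] 0x1a->0x0d len=5 : d0 51 ba 63 3f
query mem[0x12]=0x93, mem[0x17]=0xb7, mem[0x0e]=0x51

MEM[0x12,0x17,0x0e] = 93 b7 51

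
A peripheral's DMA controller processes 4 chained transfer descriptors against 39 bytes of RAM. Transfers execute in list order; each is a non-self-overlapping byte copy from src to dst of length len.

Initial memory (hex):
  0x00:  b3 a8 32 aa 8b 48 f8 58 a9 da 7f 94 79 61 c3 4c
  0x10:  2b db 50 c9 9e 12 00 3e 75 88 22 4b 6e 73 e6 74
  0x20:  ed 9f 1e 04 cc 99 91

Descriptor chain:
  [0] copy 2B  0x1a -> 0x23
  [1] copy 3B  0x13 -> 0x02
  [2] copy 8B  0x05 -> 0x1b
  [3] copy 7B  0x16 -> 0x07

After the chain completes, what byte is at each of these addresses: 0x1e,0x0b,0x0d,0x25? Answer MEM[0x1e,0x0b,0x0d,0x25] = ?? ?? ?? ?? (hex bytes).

#0 dst[0x23+2] := {0x22,0x4b}
#1 dst[0x02+3] := {0xc9,0x9e,0x12}
#2 dst[0x1b+8] := {0x48,0xf8,0x58,0xa9,0xda,0x7f,0x94,0x79}
#3 dst[0x07+7] := {0x00,0x3e,0x75,0x88,0x22,0x48,0xf8}
query mem[0x1e]=0xa9, mem[0x0b]=0x22, mem[0x0d]=0xf8, mem[0x25]=0x99

MEM[0x1e,0x0b,0x0d,0x25] = a9 22 f8 99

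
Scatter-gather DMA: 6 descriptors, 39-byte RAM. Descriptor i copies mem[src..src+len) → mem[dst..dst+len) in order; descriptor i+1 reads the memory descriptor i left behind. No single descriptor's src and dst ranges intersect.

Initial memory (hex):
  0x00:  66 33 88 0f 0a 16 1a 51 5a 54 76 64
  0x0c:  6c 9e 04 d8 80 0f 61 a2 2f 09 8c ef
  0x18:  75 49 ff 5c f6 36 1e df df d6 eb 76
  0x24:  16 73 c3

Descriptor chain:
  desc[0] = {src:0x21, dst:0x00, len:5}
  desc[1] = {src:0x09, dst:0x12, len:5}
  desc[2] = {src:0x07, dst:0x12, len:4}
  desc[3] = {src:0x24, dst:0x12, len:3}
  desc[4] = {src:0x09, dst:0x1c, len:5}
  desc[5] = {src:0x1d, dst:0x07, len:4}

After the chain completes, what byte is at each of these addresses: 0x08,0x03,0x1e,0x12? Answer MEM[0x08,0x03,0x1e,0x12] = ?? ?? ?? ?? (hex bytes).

MEM[0x08,0x03,0x1e,0x12] = 64 16 64 16

[0] 0x21->0x00 len=5 : d6 eb 76 16 73
[1] 0x09->0x12 len=5 : 54 76 64 6c 9e
[2] 0x07->0x12 len=4 : 51 5a 54 76
[3] 0x24->0x12 len=3 : 16 73 c3
[4] 0x09->0x1c len=5 : 54 76 64 6c 9e
[5] 0x1d->0x07 len=4 : 76 64 6c 9e
query mem[0x08]=0x64, mem[0x03]=0x16, mem[0x1e]=0x64, mem[0x12]=0x16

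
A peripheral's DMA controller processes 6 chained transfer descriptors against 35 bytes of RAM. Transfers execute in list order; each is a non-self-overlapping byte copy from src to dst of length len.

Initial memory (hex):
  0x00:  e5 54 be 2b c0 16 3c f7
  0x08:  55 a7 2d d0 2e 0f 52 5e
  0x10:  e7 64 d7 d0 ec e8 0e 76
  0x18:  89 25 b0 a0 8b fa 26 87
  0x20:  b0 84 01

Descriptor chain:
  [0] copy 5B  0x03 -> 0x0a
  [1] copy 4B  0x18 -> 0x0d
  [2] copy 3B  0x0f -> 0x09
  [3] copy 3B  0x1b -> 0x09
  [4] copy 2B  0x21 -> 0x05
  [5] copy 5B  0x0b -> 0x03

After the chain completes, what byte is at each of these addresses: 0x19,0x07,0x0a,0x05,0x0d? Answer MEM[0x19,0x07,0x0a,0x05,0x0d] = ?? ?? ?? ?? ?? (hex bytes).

#0 dst[0x0a+5] := {0x2b,0xc0,0x16,0x3c,0xf7}
#1 dst[0x0d+4] := {0x89,0x25,0xb0,0xa0}
#2 dst[0x09+3] := {0xb0,0xa0,0x64}
#3 dst[0x09+3] := {0xa0,0x8b,0xfa}
#4 dst[0x05+2] := {0x84,0x01}
#5 dst[0x03+5] := {0xfa,0x16,0x89,0x25,0xb0}
query mem[0x19]=0x25, mem[0x07]=0xb0, mem[0x0a]=0x8b, mem[0x05]=0x89, mem[0x0d]=0x89

MEM[0x19,0x07,0x0a,0x05,0x0d] = 25 b0 8b 89 89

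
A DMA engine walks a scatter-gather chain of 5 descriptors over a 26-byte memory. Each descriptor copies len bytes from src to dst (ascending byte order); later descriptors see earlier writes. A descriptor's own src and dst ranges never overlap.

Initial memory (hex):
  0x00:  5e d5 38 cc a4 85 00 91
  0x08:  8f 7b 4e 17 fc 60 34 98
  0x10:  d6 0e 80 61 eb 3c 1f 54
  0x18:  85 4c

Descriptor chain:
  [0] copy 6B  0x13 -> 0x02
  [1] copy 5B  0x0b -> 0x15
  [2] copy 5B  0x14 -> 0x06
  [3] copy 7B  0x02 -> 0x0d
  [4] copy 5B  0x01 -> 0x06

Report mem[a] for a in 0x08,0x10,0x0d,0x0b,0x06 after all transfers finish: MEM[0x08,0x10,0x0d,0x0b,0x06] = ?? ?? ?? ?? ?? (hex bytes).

  after D0: wrote 6B at 0x02 = 61eb3c1f5485
  after D1: wrote 5B at 0x15 = 17fc603498
  after D2: wrote 5B at 0x06 = eb17fc6034
  after D3: wrote 7B at 0x0d = 61eb3c1feb17fc
  after D4: wrote 5B at 0x06 = d561eb3c1f
query mem[0x08]=0xeb, mem[0x10]=0x1f, mem[0x0d]=0x61, mem[0x0b]=0x17, mem[0x06]=0xd5

MEM[0x08,0x10,0x0d,0x0b,0x06] = eb 1f 61 17 d5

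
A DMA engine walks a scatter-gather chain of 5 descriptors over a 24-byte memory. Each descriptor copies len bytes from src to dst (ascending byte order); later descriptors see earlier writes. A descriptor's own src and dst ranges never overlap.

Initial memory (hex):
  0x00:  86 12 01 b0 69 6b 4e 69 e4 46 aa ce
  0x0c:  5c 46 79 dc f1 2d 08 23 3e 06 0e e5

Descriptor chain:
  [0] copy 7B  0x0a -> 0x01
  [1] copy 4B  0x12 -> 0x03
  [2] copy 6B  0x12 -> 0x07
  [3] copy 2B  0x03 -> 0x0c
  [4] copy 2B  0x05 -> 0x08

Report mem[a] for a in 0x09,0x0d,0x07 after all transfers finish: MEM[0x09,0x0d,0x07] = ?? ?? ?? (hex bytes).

MEM[0x09,0x0d,0x07] = 06 23 08

  after D0: wrote 7B at 0x01 = aace5c4679dcf1
  after D1: wrote 4B at 0x03 = 08233e06
  after D2: wrote 6B at 0x07 = 08233e060ee5
  after D3: wrote 2B at 0x0c = 0823
  after D4: wrote 2B at 0x08 = 3e06
query mem[0x09]=0x06, mem[0x0d]=0x23, mem[0x07]=0x08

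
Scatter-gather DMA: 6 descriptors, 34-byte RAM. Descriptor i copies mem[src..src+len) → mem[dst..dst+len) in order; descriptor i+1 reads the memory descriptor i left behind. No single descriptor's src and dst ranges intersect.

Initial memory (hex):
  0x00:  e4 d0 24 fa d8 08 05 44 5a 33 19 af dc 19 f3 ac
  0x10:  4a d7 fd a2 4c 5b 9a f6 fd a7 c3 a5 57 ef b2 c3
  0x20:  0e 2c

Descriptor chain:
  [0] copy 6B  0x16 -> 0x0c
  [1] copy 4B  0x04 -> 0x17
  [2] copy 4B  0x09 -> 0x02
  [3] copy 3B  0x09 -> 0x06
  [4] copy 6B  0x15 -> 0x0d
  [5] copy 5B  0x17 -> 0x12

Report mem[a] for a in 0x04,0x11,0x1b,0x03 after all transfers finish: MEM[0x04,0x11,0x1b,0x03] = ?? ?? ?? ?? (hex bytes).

MEM[0x04,0x11,0x1b,0x03] = af 05 a5 19

  after D0: wrote 6B at 0x0c = 9af6fda7c3a5
  after D1: wrote 4B at 0x17 = d8080544
  after D2: wrote 4B at 0x02 = 3319af9a
  after D3: wrote 3B at 0x06 = 3319af
  after D4: wrote 6B at 0x0d = 5b9ad8080544
  after D5: wrote 5B at 0x12 = d8080544a5
query mem[0x04]=0xaf, mem[0x11]=0x05, mem[0x1b]=0xa5, mem[0x03]=0x19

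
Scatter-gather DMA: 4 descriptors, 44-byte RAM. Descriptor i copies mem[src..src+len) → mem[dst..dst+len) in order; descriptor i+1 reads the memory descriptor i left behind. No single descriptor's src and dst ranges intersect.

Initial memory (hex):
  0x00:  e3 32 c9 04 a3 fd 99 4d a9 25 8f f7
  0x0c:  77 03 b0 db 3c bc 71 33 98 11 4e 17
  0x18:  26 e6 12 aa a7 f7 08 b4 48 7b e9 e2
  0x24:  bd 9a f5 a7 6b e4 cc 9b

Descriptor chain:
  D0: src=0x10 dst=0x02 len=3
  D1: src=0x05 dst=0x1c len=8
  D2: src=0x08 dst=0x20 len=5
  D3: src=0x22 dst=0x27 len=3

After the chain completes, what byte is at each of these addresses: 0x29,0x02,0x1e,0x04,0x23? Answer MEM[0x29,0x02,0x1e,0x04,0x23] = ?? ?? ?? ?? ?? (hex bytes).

  after D0: wrote 3B at 0x02 = 3cbc71
  after D1: wrote 8B at 0x1c = fd994da9258ff777
  after D2: wrote 5B at 0x20 = a9258ff777
  after D3: wrote 3B at 0x27 = 8ff777
query mem[0x29]=0x77, mem[0x02]=0x3c, mem[0x1e]=0x4d, mem[0x04]=0x71, mem[0x23]=0xf7

MEM[0x29,0x02,0x1e,0x04,0x23] = 77 3c 4d 71 f7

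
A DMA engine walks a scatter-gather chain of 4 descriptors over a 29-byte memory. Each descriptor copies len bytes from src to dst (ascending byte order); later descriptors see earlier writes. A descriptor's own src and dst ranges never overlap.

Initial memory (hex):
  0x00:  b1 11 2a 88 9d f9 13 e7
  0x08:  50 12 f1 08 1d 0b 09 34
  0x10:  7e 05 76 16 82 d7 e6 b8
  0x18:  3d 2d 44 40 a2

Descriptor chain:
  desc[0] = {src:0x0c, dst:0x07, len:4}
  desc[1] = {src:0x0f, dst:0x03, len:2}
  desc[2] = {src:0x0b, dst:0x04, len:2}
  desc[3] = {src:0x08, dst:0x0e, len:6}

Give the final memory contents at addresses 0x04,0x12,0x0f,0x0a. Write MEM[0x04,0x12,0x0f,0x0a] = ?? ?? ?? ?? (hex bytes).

[0] 0x0c->0x07 len=4 : 1d 0b 09 34
[1] 0x0f->0x03 len=2 : 34 7e
[2] 0x0b->0x04 len=2 : 08 1d
[3] 0x08->0x0e len=6 : 0b 09 34 08 1d 0b
query mem[0x04]=0x08, mem[0x12]=0x1d, mem[0x0f]=0x09, mem[0x0a]=0x34

MEM[0x04,0x12,0x0f,0x0a] = 08 1d 09 34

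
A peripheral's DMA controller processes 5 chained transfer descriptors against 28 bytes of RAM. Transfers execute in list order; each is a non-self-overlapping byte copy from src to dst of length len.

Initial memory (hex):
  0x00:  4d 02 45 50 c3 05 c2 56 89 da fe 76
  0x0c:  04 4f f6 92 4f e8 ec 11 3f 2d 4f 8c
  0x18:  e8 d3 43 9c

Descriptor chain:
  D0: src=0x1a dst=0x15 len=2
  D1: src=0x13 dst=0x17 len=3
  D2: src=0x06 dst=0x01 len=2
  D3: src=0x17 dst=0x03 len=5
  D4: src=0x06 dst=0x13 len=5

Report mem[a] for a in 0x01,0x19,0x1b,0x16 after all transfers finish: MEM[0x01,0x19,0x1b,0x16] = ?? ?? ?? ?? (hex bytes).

D0: mem[0x15..0x16] <- [43 9c]
D1: mem[0x17..0x19] <- [11 3f 43]
D2: mem[0x01..0x02] <- [c2 56]
D3: mem[0x03..0x07] <- [11 3f 43 43 9c]
D4: mem[0x13..0x17] <- [43 9c 89 da fe]
query mem[0x01]=0xc2, mem[0x19]=0x43, mem[0x1b]=0x9c, mem[0x16]=0xda

MEM[0x01,0x19,0x1b,0x16] = c2 43 9c da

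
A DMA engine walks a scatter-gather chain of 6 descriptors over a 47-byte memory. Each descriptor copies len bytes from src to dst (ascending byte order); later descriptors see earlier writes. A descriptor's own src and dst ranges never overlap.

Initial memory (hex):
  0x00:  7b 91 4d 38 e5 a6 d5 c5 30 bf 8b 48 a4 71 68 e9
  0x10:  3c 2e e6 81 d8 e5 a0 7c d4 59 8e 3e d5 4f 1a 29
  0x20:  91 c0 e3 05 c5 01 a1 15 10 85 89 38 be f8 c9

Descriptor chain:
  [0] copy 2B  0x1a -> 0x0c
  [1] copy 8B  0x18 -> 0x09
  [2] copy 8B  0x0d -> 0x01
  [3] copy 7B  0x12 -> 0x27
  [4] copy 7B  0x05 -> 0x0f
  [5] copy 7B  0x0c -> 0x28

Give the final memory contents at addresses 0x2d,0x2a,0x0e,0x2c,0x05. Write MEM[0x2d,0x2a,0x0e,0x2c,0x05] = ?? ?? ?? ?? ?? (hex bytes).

MEM[0x2d,0x2a,0x0e,0x2c,0x05] = 81 4f 4f e6 2e

[0] 0x1a->0x0c len=2 : 8e 3e
[1] 0x18->0x09 len=8 : d4 59 8e 3e d5 4f 1a 29
[2] 0x0d->0x01 len=8 : d5 4f 1a 29 2e e6 81 d8
[3] 0x12->0x27 len=7 : e6 81 d8 e5 a0 7c d4
[4] 0x05->0x0f len=7 : 2e e6 81 d8 d4 59 8e
[5] 0x0c->0x28 len=7 : 3e d5 4f 2e e6 81 d8
query mem[0x2d]=0x81, mem[0x2a]=0x4f, mem[0x0e]=0x4f, mem[0x2c]=0xe6, mem[0x05]=0x2e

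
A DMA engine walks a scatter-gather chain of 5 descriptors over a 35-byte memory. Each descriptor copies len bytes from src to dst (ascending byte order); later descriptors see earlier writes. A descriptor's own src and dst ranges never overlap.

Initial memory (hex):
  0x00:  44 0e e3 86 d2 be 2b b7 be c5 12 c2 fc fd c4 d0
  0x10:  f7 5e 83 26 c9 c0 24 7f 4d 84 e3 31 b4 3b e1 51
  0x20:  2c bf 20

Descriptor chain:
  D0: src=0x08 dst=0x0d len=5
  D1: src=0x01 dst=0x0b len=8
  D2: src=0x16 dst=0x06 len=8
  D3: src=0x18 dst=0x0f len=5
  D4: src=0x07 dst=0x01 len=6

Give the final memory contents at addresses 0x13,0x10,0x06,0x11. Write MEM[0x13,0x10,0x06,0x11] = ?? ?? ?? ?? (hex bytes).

D0: mem[0x0d..0x11] <- [be c5 12 c2 fc]
D1: mem[0x0b..0x12] <- [0e e3 86 d2 be 2b b7 be]
D2: mem[0x06..0x0d] <- [24 7f 4d 84 e3 31 b4 3b]
D3: mem[0x0f..0x13] <- [4d 84 e3 31 b4]
D4: mem[0x01..0x06] <- [7f 4d 84 e3 31 b4]
query mem[0x13]=0xb4, mem[0x10]=0x84, mem[0x06]=0xb4, mem[0x11]=0xe3

MEM[0x13,0x10,0x06,0x11] = b4 84 b4 e3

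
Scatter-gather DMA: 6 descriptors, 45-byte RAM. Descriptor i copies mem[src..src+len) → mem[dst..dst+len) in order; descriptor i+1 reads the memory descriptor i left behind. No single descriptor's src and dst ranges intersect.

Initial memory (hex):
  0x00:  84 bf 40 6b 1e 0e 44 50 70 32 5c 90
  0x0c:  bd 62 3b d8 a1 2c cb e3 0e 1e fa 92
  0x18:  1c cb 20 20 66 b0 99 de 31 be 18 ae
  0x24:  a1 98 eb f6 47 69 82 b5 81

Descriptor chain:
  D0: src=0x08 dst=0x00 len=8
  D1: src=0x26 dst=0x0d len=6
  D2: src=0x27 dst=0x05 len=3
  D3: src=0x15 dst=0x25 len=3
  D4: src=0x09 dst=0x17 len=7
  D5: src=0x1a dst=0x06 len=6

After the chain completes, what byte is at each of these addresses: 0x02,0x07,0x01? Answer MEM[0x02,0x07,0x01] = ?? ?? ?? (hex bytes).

MEM[0x02,0x07,0x01] = 5c eb 32

D0: mem[0x00..0x07] <- [70 32 5c 90 bd 62 3b d8]
D1: mem[0x0d..0x12] <- [eb f6 47 69 82 b5]
D2: mem[0x05..0x07] <- [f6 47 69]
D3: mem[0x25..0x27] <- [1e fa 92]
D4: mem[0x17..0x1d] <- [32 5c 90 bd eb f6 47]
D5: mem[0x06..0x0b] <- [bd eb f6 47 99 de]
query mem[0x02]=0x5c, mem[0x07]=0xeb, mem[0x01]=0x32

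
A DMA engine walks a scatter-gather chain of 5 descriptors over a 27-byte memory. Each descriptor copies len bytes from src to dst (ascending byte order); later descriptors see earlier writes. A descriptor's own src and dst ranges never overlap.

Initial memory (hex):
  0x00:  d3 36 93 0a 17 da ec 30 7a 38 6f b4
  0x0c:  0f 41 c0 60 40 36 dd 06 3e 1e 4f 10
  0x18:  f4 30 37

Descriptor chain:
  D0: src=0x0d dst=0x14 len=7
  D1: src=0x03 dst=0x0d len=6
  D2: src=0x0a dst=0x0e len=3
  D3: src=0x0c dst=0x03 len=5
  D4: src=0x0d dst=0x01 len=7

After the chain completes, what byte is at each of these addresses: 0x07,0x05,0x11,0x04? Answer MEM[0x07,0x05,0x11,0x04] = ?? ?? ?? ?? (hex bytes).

MEM[0x07,0x05,0x11,0x04] = 06 30 30 0f

  after D0: wrote 7B at 0x14 = 41c0604036dd06
  after D1: wrote 6B at 0x0d = 0a17daec307a
  after D2: wrote 3B at 0x0e = 6fb40f
  after D3: wrote 5B at 0x03 = 0f0a6fb40f
  after D4: wrote 7B at 0x01 = 0a6fb40f307a06
query mem[0x07]=0x06, mem[0x05]=0x30, mem[0x11]=0x30, mem[0x04]=0x0f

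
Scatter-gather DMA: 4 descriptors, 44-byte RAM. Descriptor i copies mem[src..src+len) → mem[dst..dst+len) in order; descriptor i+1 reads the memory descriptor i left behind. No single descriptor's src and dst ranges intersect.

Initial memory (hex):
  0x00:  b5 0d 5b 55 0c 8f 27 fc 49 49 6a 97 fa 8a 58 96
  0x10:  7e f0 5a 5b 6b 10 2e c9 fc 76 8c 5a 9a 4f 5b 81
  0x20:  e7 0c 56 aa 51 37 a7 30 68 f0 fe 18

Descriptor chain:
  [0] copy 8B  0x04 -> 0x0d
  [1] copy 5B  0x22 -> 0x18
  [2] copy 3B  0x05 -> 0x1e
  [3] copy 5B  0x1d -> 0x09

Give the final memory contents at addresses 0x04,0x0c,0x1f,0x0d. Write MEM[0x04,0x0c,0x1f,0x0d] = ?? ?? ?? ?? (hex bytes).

D0: mem[0x0d..0x14] <- [0c 8f 27 fc 49 49 6a 97]
D1: mem[0x18..0x1c] <- [56 aa 51 37 a7]
D2: mem[0x1e..0x20] <- [8f 27 fc]
D3: mem[0x09..0x0d] <- [4f 8f 27 fc 0c]
query mem[0x04]=0x0c, mem[0x0c]=0xfc, mem[0x1f]=0x27, mem[0x0d]=0x0c

MEM[0x04,0x0c,0x1f,0x0d] = 0c fc 27 0c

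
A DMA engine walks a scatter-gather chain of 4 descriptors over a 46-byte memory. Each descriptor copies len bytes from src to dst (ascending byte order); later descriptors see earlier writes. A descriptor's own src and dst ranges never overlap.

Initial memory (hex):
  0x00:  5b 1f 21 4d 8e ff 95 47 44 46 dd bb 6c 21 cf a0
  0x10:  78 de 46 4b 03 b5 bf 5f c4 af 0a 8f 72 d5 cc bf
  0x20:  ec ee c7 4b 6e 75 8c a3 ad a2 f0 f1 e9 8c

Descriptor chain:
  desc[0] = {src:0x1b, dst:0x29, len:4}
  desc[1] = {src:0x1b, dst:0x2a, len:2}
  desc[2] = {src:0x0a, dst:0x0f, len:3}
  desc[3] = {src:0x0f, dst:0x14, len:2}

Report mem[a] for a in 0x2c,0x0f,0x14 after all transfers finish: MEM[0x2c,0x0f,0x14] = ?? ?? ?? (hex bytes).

[0] 0x1b->0x29 len=4 : 8f 72 d5 cc
[1] 0x1b->0x2a len=2 : 8f 72
[2] 0x0a->0x0f len=3 : dd bb 6c
[3] 0x0f->0x14 len=2 : dd bb
query mem[0x2c]=0xcc, mem[0x0f]=0xdd, mem[0x14]=0xdd

MEM[0x2c,0x0f,0x14] = cc dd dd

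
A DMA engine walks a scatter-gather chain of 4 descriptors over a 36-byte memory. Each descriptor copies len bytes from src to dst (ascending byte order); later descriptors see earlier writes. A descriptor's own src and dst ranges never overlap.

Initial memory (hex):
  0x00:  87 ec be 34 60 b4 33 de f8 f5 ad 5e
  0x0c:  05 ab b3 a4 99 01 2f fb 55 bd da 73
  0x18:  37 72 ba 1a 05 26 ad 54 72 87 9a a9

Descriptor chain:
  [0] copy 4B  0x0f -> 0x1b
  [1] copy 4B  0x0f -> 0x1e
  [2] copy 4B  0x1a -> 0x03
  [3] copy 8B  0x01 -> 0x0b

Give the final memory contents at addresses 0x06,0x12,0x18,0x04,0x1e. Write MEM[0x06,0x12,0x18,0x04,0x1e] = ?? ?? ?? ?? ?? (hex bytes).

  after D0: wrote 4B at 0x1b = a499012f
  after D1: wrote 4B at 0x1e = a499012f
  after D2: wrote 4B at 0x03 = baa49901
  after D3: wrote 8B at 0x0b = ecbebaa49901def8
query mem[0x06]=0x01, mem[0x12]=0xf8, mem[0x18]=0x37, mem[0x04]=0xa4, mem[0x1e]=0xa4

MEM[0x06,0x12,0x18,0x04,0x1e] = 01 f8 37 a4 a4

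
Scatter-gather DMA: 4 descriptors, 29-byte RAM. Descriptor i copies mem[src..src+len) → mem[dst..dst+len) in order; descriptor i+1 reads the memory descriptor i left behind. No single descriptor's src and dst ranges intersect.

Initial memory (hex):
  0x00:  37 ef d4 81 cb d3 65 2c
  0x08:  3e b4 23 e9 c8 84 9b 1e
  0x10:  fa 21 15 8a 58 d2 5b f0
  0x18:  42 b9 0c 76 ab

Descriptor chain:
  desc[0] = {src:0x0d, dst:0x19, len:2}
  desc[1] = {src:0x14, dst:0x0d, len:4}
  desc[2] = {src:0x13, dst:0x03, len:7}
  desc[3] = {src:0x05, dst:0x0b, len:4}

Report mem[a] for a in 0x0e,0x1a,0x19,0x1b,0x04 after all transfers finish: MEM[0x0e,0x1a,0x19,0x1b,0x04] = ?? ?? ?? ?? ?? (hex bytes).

#0 dst[0x19+2] := {0x84,0x9b}
#1 dst[0x0d+4] := {0x58,0xd2,0x5b,0xf0}
#2 dst[0x03+7] := {0x8a,0x58,0xd2,0x5b,0xf0,0x42,0x84}
#3 dst[0x0b+4] := {0xd2,0x5b,0xf0,0x42}
query mem[0x0e]=0x42, mem[0x1a]=0x9b, mem[0x19]=0x84, mem[0x1b]=0x76, mem[0x04]=0x58

MEM[0x0e,0x1a,0x19,0x1b,0x04] = 42 9b 84 76 58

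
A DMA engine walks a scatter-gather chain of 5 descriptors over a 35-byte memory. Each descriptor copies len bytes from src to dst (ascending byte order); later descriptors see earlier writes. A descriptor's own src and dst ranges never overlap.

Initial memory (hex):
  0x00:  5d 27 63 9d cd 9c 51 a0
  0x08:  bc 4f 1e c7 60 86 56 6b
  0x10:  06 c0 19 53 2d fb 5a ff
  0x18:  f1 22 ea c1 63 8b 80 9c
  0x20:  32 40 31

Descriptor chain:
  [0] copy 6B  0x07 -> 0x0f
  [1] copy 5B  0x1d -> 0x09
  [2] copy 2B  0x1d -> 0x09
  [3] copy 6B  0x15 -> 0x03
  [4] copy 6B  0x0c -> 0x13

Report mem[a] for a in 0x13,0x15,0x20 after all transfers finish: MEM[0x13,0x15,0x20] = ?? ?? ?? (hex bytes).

[0] 0x07->0x0f len=6 : a0 bc 4f 1e c7 60
[1] 0x1d->0x09 len=5 : 8b 80 9c 32 40
[2] 0x1d->0x09 len=2 : 8b 80
[3] 0x15->0x03 len=6 : fb 5a ff f1 22 ea
[4] 0x0c->0x13 len=6 : 32 40 56 a0 bc 4f
query mem[0x13]=0x32, mem[0x15]=0x56, mem[0x20]=0x32

MEM[0x13,0x15,0x20] = 32 56 32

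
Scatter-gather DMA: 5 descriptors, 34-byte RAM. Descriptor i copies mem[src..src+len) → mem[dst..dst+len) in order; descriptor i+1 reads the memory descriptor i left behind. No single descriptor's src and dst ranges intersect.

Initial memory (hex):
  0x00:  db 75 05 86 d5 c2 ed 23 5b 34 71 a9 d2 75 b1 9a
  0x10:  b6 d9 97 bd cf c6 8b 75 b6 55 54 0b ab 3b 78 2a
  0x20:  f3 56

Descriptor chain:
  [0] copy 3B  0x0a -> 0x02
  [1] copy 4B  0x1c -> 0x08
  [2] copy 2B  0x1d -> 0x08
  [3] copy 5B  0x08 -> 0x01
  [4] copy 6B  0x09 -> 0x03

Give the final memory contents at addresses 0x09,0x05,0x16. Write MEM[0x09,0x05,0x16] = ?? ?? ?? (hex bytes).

[0] 0x0a->0x02 len=3 : 71 a9 d2
[1] 0x1c->0x08 len=4 : ab 3b 78 2a
[2] 0x1d->0x08 len=2 : 3b 78
[3] 0x08->0x01 len=5 : 3b 78 78 2a d2
[4] 0x09->0x03 len=6 : 78 78 2a d2 75 b1
query mem[0x09]=0x78, mem[0x05]=0x2a, mem[0x16]=0x8b

MEM[0x09,0x05,0x16] = 78 2a 8b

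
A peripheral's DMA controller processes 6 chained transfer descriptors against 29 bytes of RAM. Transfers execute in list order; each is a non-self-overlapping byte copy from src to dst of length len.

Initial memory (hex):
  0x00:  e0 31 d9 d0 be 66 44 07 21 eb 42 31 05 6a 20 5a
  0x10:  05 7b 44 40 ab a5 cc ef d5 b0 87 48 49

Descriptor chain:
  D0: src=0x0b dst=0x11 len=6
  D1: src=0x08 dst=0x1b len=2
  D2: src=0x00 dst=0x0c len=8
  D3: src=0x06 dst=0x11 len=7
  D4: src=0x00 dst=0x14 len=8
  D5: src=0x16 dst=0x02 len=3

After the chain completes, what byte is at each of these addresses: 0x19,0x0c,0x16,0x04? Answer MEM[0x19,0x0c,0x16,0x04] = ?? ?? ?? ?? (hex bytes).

  after D0: wrote 6B at 0x11 = 31056a205a05
  after D1: wrote 2B at 0x1b = 21eb
  after D2: wrote 8B at 0x0c = e031d9d0be664407
  after D3: wrote 7B at 0x11 = 440721eb4231e0
  after D4: wrote 8B at 0x14 = e031d9d0be664407
  after D5: wrote 3B at 0x02 = d9d0be
query mem[0x19]=0x66, mem[0x0c]=0xe0, mem[0x16]=0xd9, mem[0x04]=0xbe

MEM[0x19,0x0c,0x16,0x04] = 66 e0 d9 be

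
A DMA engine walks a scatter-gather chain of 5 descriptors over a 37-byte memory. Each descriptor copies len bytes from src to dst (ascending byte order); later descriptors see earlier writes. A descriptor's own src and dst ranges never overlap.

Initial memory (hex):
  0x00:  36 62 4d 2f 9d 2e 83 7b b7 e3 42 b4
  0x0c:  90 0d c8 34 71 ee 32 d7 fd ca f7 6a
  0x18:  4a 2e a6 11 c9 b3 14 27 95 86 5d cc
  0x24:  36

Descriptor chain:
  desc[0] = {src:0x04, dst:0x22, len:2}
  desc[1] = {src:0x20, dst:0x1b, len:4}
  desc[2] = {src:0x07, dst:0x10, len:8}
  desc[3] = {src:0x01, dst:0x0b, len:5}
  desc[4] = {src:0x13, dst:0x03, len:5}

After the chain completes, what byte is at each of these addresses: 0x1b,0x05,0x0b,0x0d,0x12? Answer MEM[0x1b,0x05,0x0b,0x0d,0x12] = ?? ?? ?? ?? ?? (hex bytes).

MEM[0x1b,0x05,0x0b,0x0d,0x12] = 95 90 62 2f e3

#0 dst[0x22+2] := {0x9d,0x2e}
#1 dst[0x1b+4] := {0x95,0x86,0x9d,0x2e}
#2 dst[0x10+8] := {0x7b,0xb7,0xe3,0x42,0xb4,0x90,0x0d,0xc8}
#3 dst[0x0b+5] := {0x62,0x4d,0x2f,0x9d,0x2e}
#4 dst[0x03+5] := {0x42,0xb4,0x90,0x0d,0xc8}
query mem[0x1b]=0x95, mem[0x05]=0x90, mem[0x0b]=0x62, mem[0x0d]=0x2f, mem[0x12]=0xe3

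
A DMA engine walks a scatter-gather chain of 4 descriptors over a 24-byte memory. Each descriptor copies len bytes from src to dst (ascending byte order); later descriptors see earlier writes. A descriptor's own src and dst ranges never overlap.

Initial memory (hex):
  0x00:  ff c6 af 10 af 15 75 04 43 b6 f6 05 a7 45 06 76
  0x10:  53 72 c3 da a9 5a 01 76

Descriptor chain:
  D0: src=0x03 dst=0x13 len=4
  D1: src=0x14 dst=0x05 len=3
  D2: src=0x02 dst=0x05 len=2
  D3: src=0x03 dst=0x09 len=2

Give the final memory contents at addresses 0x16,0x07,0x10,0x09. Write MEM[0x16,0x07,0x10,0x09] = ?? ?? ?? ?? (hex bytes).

MEM[0x16,0x07,0x10,0x09] = 75 75 53 10

  after D0: wrote 4B at 0x13 = 10af1575
  after D1: wrote 3B at 0x05 = af1575
  after D2: wrote 2B at 0x05 = af10
  after D3: wrote 2B at 0x09 = 10af
query mem[0x16]=0x75, mem[0x07]=0x75, mem[0x10]=0x53, mem[0x09]=0x10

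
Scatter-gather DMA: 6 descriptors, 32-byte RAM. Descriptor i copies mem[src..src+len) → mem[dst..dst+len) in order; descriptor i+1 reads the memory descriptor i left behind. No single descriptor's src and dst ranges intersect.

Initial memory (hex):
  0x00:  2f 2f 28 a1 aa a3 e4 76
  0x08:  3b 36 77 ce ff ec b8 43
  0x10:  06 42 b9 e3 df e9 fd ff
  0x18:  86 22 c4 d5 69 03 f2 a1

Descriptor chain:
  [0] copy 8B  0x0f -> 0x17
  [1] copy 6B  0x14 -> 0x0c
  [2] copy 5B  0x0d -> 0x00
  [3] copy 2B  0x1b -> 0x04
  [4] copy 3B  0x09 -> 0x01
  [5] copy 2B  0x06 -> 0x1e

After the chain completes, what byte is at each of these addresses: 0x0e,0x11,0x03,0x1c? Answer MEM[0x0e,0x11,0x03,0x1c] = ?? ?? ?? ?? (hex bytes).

D0: mem[0x17..0x1e] <- [43 06 42 b9 e3 df e9 fd]
D1: mem[0x0c..0x11] <- [df e9 fd 43 06 42]
D2: mem[0x00..0x04] <- [e9 fd 43 06 42]
D3: mem[0x04..0x05] <- [e3 df]
D4: mem[0x01..0x03] <- [36 77 ce]
D5: mem[0x1e..0x1f] <- [e4 76]
query mem[0x0e]=0xfd, mem[0x11]=0x42, mem[0x03]=0xce, mem[0x1c]=0xdf

MEM[0x0e,0x11,0x03,0x1c] = fd 42 ce df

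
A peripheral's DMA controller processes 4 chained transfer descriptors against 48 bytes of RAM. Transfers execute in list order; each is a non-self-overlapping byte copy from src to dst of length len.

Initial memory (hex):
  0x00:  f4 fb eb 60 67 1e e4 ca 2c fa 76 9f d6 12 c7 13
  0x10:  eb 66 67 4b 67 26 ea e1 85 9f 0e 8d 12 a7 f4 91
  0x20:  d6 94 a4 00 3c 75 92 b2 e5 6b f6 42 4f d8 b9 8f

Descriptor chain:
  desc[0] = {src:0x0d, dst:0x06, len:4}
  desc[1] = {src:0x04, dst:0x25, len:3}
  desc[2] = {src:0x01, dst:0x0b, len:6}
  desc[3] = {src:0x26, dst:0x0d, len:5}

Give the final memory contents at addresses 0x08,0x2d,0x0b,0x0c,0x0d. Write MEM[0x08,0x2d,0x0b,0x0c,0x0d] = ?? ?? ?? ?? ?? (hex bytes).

MEM[0x08,0x2d,0x0b,0x0c,0x0d] = 13 d8 fb eb 1e

D0: mem[0x06..0x09] <- [12 c7 13 eb]
D1: mem[0x25..0x27] <- [67 1e 12]
D2: mem[0x0b..0x10] <- [fb eb 60 67 1e 12]
D3: mem[0x0d..0x11] <- [1e 12 e5 6b f6]
query mem[0x08]=0x13, mem[0x2d]=0xd8, mem[0x0b]=0xfb, mem[0x0c]=0xeb, mem[0x0d]=0x1e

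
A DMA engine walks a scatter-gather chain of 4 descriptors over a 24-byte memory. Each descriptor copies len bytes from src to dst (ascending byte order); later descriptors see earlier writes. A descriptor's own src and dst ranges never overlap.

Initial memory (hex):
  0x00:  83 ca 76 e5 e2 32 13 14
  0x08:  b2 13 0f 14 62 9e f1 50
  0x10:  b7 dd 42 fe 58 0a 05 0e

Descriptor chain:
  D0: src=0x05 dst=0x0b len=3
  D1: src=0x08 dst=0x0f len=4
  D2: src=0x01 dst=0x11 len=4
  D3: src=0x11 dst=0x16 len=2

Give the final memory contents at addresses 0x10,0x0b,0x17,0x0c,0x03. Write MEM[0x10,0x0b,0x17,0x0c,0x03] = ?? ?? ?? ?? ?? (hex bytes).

MEM[0x10,0x0b,0x17,0x0c,0x03] = 13 32 76 13 e5

  after D0: wrote 3B at 0x0b = 321314
  after D1: wrote 4B at 0x0f = b2130f32
  after D2: wrote 4B at 0x11 = ca76e5e2
  after D3: wrote 2B at 0x16 = ca76
query mem[0x10]=0x13, mem[0x0b]=0x32, mem[0x17]=0x76, mem[0x0c]=0x13, mem[0x03]=0xe5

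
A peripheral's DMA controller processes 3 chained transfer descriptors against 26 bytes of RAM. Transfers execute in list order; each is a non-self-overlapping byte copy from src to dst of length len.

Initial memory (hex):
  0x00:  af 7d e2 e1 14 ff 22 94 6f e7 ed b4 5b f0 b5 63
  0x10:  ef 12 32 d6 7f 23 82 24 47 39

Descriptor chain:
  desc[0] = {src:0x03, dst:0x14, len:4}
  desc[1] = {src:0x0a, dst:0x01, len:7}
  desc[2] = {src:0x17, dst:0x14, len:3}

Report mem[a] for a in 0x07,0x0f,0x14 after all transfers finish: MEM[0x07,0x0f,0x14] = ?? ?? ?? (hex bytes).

#0 dst[0x14+4] := {0xe1,0x14,0xff,0x22}
#1 dst[0x01+7] := {0xed,0xb4,0x5b,0xf0,0xb5,0x63,0xef}
#2 dst[0x14+3] := {0x22,0x47,0x39}
query mem[0x07]=0xef, mem[0x0f]=0x63, mem[0x14]=0x22

MEM[0x07,0x0f,0x14] = ef 63 22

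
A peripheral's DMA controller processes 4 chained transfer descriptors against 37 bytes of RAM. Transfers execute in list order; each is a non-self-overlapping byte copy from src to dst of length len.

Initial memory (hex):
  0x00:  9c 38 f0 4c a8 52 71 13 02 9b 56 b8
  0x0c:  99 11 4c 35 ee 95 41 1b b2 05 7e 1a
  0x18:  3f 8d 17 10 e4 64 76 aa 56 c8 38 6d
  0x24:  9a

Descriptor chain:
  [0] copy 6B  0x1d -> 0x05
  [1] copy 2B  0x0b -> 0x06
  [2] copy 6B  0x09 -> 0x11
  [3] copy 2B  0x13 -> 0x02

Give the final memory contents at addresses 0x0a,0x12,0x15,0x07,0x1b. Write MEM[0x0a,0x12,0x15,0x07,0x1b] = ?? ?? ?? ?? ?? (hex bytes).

MEM[0x0a,0x12,0x15,0x07,0x1b] = 38 38 11 99 10

#0 dst[0x05+6] := {0x64,0x76,0xaa,0x56,0xc8,0x38}
#1 dst[0x06+2] := {0xb8,0x99}
#2 dst[0x11+6] := {0xc8,0x38,0xb8,0x99,0x11,0x4c}
#3 dst[0x02+2] := {0xb8,0x99}
query mem[0x0a]=0x38, mem[0x12]=0x38, mem[0x15]=0x11, mem[0x07]=0x99, mem[0x1b]=0x10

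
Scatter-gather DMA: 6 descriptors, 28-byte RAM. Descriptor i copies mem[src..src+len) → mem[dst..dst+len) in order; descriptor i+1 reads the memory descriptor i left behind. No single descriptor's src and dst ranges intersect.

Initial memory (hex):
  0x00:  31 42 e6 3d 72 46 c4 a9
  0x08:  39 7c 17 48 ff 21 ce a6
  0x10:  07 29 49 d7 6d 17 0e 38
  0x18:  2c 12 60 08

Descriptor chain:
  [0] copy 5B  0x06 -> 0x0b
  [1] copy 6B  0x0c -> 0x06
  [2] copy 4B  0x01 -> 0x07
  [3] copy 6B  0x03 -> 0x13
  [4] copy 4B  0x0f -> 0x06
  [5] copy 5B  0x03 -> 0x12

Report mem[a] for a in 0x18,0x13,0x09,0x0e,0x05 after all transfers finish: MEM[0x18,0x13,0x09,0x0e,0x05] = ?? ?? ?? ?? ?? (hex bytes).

D0: mem[0x0b..0x0f] <- [c4 a9 39 7c 17]
D1: mem[0x06..0x0b] <- [a9 39 7c 17 07 29]
D2: mem[0x07..0x0a] <- [42 e6 3d 72]
D3: mem[0x13..0x18] <- [3d 72 46 a9 42 e6]
D4: mem[0x06..0x09] <- [17 07 29 49]
D5: mem[0x12..0x16] <- [3d 72 46 17 07]
query mem[0x18]=0xe6, mem[0x13]=0x72, mem[0x09]=0x49, mem[0x0e]=0x7c, mem[0x05]=0x46

MEM[0x18,0x13,0x09,0x0e,0x05] = e6 72 49 7c 46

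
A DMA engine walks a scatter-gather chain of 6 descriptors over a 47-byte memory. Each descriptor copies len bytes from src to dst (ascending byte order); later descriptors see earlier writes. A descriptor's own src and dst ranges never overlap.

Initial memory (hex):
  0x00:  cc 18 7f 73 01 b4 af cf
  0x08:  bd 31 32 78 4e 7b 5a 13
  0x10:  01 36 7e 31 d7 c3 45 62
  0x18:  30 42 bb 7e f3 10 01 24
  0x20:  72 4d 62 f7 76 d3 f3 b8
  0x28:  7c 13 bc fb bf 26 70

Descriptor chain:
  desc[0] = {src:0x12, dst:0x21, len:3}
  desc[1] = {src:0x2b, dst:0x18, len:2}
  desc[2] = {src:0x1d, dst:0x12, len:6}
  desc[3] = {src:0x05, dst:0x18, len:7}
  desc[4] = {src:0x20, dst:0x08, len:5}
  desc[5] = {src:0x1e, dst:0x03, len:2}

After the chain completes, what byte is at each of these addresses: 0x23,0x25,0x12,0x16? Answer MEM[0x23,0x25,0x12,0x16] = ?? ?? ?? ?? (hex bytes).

MEM[0x23,0x25,0x12,0x16] = d7 d3 10 7e

D0: mem[0x21..0x23] <- [7e 31 d7]
D1: mem[0x18..0x19] <- [fb bf]
D2: mem[0x12..0x17] <- [10 01 24 72 7e 31]
D3: mem[0x18..0x1e] <- [b4 af cf bd 31 32 78]
D4: mem[0x08..0x0c] <- [72 7e 31 d7 76]
D5: mem[0x03..0x04] <- [78 24]
query mem[0x23]=0xd7, mem[0x25]=0xd3, mem[0x12]=0x10, mem[0x16]=0x7e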